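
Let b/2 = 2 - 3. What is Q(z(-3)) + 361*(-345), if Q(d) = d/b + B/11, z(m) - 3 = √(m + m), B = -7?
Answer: -2740037/22 - I*√6/2 ≈ -1.2455e+5 - 1.2247*I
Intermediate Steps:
z(m) = 3 + √2*√m (z(m) = 3 + √(m + m) = 3 + √(2*m) = 3 + √2*√m)
b = -2 (b = 2*(2 - 3) = 2*(-1) = -2)
Q(d) = -7/11 - d/2 (Q(d) = d/(-2) - 7/11 = d*(-½) - 7*1/11 = -d/2 - 7/11 = -7/11 - d/2)
Q(z(-3)) + 361*(-345) = (-7/11 - (3 + √2*√(-3))/2) + 361*(-345) = (-7/11 - (3 + √2*(I*√3))/2) - 124545 = (-7/11 - (3 + I*√6)/2) - 124545 = (-7/11 + (-3/2 - I*√6/2)) - 124545 = (-47/22 - I*√6/2) - 124545 = -2740037/22 - I*√6/2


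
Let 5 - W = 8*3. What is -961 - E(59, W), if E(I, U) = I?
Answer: -1020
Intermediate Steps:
W = -19 (W = 5 - 8*3 = 5 - 1*24 = 5 - 24 = -19)
-961 - E(59, W) = -961 - 1*59 = -961 - 59 = -1020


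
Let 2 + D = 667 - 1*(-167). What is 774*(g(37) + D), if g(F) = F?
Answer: 672606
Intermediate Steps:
D = 832 (D = -2 + (667 - 1*(-167)) = -2 + (667 + 167) = -2 + 834 = 832)
774*(g(37) + D) = 774*(37 + 832) = 774*869 = 672606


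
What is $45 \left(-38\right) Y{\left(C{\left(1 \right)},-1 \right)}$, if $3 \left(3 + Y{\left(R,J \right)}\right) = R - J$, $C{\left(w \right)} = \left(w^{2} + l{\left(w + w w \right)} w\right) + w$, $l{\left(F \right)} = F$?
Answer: $2280$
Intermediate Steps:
$C{\left(w \right)} = w + w^{2} + w \left(w + w^{2}\right)$ ($C{\left(w \right)} = \left(w^{2} + \left(w + w w\right) w\right) + w = \left(w^{2} + \left(w + w^{2}\right) w\right) + w = \left(w^{2} + w \left(w + w^{2}\right)\right) + w = w + w^{2} + w \left(w + w^{2}\right)$)
$Y{\left(R,J \right)} = -3 - \frac{J}{3} + \frac{R}{3}$ ($Y{\left(R,J \right)} = -3 + \frac{R - J}{3} = -3 - \left(- \frac{R}{3} + \frac{J}{3}\right) = -3 - \frac{J}{3} + \frac{R}{3}$)
$45 \left(-38\right) Y{\left(C{\left(1 \right)},-1 \right)} = 45 \left(-38\right) \left(-3 - - \frac{1}{3} + \frac{1 \left(1 + 1 + 1 \left(1 + 1\right)\right)}{3}\right) = - 1710 \left(-3 + \frac{1}{3} + \frac{1 \left(1 + 1 + 1 \cdot 2\right)}{3}\right) = - 1710 \left(-3 + \frac{1}{3} + \frac{1 \left(1 + 1 + 2\right)}{3}\right) = - 1710 \left(-3 + \frac{1}{3} + \frac{1 \cdot 4}{3}\right) = - 1710 \left(-3 + \frac{1}{3} + \frac{1}{3} \cdot 4\right) = - 1710 \left(-3 + \frac{1}{3} + \frac{4}{3}\right) = \left(-1710\right) \left(- \frac{4}{3}\right) = 2280$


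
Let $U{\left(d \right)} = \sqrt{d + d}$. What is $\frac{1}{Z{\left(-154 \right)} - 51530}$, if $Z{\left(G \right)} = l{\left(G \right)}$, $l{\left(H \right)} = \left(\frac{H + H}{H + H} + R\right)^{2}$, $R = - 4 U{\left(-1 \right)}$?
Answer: $\frac{i}{- 51561 i + 8 \sqrt{2}} \approx -1.9395 \cdot 10^{-5} + 4.2556 \cdot 10^{-9} i$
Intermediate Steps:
$U{\left(d \right)} = \sqrt{2} \sqrt{d}$ ($U{\left(d \right)} = \sqrt{2 d} = \sqrt{2} \sqrt{d}$)
$R = - 4 i \sqrt{2}$ ($R = - 4 \sqrt{2} \sqrt{-1} = - 4 \sqrt{2} i = - 4 i \sqrt{2} \approx - 5.6569 i$)
$l{\left(H \right)} = \left(1 - 4 i \sqrt{2}\right)^{2}$ ($l{\left(H \right)} = \left(\frac{H + H}{H + H} - 4 i \sqrt{2}\right)^{2} = \left(\frac{2 H}{2 H} - 4 i \sqrt{2}\right)^{2} = \left(2 H \frac{1}{2 H} - 4 i \sqrt{2}\right)^{2} = \left(1 - 4 i \sqrt{2}\right)^{2}$)
$Z{\left(G \right)} = \left(1 - 4 i \sqrt{2}\right)^{2}$
$\frac{1}{Z{\left(-154 \right)} - 51530} = \frac{1}{\left(1 - 4 i \sqrt{2}\right)^{2} - 51530} = \frac{1}{-51530 + \left(1 - 4 i \sqrt{2}\right)^{2}}$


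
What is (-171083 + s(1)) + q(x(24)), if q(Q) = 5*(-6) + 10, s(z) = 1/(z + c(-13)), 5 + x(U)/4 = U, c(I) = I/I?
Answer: -342205/2 ≈ -1.7110e+5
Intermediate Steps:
c(I) = 1
x(U) = -20 + 4*U
s(z) = 1/(1 + z) (s(z) = 1/(z + 1) = 1/(1 + z))
q(Q) = -20 (q(Q) = -30 + 10 = -20)
(-171083 + s(1)) + q(x(24)) = (-171083 + 1/(1 + 1)) - 20 = (-171083 + 1/2) - 20 = -342165/2 - 20 = -342205/2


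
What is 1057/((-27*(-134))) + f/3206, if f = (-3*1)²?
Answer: 855326/2899827 ≈ 0.29496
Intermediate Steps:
f = 9 (f = (-3)² = 9)
1057/((-27*(-134))) + f/3206 = 1057/((-27*(-134))) + 9/3206 = 1057/3618 + 9*(1/3206) = 1057*(1/3618) + 9/3206 = 1057/3618 + 9/3206 = 855326/2899827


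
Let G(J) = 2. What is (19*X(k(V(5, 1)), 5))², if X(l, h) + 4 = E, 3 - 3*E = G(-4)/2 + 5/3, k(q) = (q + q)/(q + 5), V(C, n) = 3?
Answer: 442225/81 ≈ 5459.6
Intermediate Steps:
k(q) = 2*q/(5 + q) (k(q) = (2*q)/(5 + q) = 2*q/(5 + q))
E = ⅑ (E = 1 - (2/2 + 5/3)/3 = 1 - (2*(½) + 5*(⅓))/3 = 1 - (1 + 5/3)/3 = 1 - ⅓*8/3 = 1 - 8/9 = ⅑ ≈ 0.11111)
X(l, h) = -35/9 (X(l, h) = -4 + ⅑ = -35/9)
(19*X(k(V(5, 1)), 5))² = (19*(-35/9))² = (-665/9)² = 442225/81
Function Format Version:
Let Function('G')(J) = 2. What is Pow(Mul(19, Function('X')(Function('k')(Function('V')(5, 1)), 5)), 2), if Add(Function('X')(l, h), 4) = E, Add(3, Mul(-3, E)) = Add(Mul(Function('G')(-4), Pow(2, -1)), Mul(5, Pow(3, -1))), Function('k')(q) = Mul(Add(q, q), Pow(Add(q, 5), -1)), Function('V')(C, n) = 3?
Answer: Rational(442225, 81) ≈ 5459.6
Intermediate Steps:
Function('k')(q) = Mul(2, q, Pow(Add(5, q), -1)) (Function('k')(q) = Mul(Mul(2, q), Pow(Add(5, q), -1)) = Mul(2, q, Pow(Add(5, q), -1)))
E = Rational(1, 9) (E = Add(1, Mul(Rational(-1, 3), Add(Mul(2, Pow(2, -1)), Mul(5, Pow(3, -1))))) = Add(1, Mul(Rational(-1, 3), Add(Mul(2, Rational(1, 2)), Mul(5, Rational(1, 3))))) = Add(1, Mul(Rational(-1, 3), Add(1, Rational(5, 3)))) = Add(1, Mul(Rational(-1, 3), Rational(8, 3))) = Add(1, Rational(-8, 9)) = Rational(1, 9) ≈ 0.11111)
Function('X')(l, h) = Rational(-35, 9) (Function('X')(l, h) = Add(-4, Rational(1, 9)) = Rational(-35, 9))
Pow(Mul(19, Function('X')(Function('k')(Function('V')(5, 1)), 5)), 2) = Pow(Mul(19, Rational(-35, 9)), 2) = Pow(Rational(-665, 9), 2) = Rational(442225, 81)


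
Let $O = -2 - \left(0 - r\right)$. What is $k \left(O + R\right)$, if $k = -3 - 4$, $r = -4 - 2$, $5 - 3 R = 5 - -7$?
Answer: $\frac{217}{3} \approx 72.333$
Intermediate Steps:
$R = - \frac{7}{3}$ ($R = \frac{5}{3} - \frac{5 - -7}{3} = \frac{5}{3} - \frac{5 + 7}{3} = \frac{5}{3} - 4 = - \frac{7}{3} \approx -2.3333$)
$r = -6$ ($r = -4 - 2 = -6$)
$k = -7$ ($k = -3 - 4 = -7$)
$O = -8$ ($O = -2 - \left(0 - -6\right) = -2 - \left(0 + 6\right) = -2 - 6 = -8$)
$k \left(O + R\right) = - 7 \left(-8 - \frac{7}{3}\right) = \left(-7\right) \left(- \frac{31}{3}\right) = \frac{217}{3}$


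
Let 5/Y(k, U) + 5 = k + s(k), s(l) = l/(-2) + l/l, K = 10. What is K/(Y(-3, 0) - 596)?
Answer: -55/3283 ≈ -0.016753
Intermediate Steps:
s(l) = 1 - l/2 (s(l) = l*(-½) + 1 = -l/2 + 1 = 1 - l/2)
Y(k, U) = 5/(-4 + k/2) (Y(k, U) = 5/(-5 + (k + (1 - k/2))) = 5/(-5 + (1 + k/2)) = 5/(-4 + k/2))
K/(Y(-3, 0) - 596) = 10/(10/(-8 - 3) - 596) = 10/(10/(-11) - 596) = 10/(10*(-1/11) - 596) = 10/(-10/11 - 596) = 10/(-6566/11) = 10*(-11/6566) = -55/3283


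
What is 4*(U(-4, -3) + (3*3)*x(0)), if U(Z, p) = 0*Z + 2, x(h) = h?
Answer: 8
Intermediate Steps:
U(Z, p) = 2 (U(Z, p) = 0 + 2 = 2)
4*(U(-4, -3) + (3*3)*x(0)) = 4*(2 + (3*3)*0) = 4*(2 + 9*0) = 4*(2 + 0) = 4*2 = 8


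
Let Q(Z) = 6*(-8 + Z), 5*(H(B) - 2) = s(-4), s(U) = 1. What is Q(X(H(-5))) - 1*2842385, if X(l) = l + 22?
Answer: -14211439/5 ≈ -2.8423e+6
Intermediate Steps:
H(B) = 11/5 (H(B) = 2 + (⅕)*1 = 2 + ⅕ = 11/5)
X(l) = 22 + l
Q(Z) = -48 + 6*Z
Q(X(H(-5))) - 1*2842385 = (-48 + 6*(22 + 11/5)) - 1*2842385 = (-48 + 6*(121/5)) - 2842385 = (-48 + 726/5) - 2842385 = 486/5 - 2842385 = -14211439/5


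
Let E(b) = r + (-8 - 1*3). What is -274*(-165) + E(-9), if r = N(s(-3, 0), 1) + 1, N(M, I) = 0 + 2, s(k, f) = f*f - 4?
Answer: 45202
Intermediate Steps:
s(k, f) = -4 + f**2 (s(k, f) = f**2 - 4 = -4 + f**2)
N(M, I) = 2
r = 3 (r = 2 + 1 = 3)
E(b) = -8 (E(b) = 3 + (-8 - 1*3) = 3 + (-8 - 3) = 3 - 11 = -8)
-274*(-165) + E(-9) = -274*(-165) - 8 = 45210 - 8 = 45202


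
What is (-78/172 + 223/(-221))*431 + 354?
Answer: -5252383/19006 ≈ -276.35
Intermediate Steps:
(-78/172 + 223/(-221))*431 + 354 = (-78*1/172 + 223*(-1/221))*431 + 354 = (-39/86 - 223/221)*431 + 354 = -27797/19006*431 + 354 = -11980507/19006 + 354 = -5252383/19006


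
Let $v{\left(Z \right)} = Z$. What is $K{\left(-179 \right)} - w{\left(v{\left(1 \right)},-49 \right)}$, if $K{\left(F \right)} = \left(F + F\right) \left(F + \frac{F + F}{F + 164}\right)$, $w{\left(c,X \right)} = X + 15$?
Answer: $\frac{833576}{15} \approx 55572.0$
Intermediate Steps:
$w{\left(c,X \right)} = 15 + X$
$K{\left(F \right)} = 2 F \left(F + \frac{2 F}{164 + F}\right)$
$K{\left(-179 \right)} - w{\left(v{\left(1 \right)},-49 \right)} = \frac{2 \left(-179\right)^{2} \left(166 - 179\right)}{164 - 179} - \left(15 - 49\right) = 2 \cdot 32041 \frac{1}{-15} \left(-13\right) - -34 = 2 \cdot 32041 \left(- \frac{1}{15}\right) \left(-13\right) + 34 = \frac{833066}{15} + 34 = \frac{833576}{15}$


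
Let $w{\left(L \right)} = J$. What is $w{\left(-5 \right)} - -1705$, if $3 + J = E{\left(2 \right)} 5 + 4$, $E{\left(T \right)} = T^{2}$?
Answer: $1726$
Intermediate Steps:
$J = 21$ ($J = -3 + \left(2^{2} \cdot 5 + 4\right) = -3 + \left(4 \cdot 5 + 4\right) = -3 + \left(20 + 4\right) = -3 + 24 = 21$)
$w{\left(L \right)} = 21$
$w{\left(-5 \right)} - -1705 = 21 - -1705 = 21 + 1705 = 1726$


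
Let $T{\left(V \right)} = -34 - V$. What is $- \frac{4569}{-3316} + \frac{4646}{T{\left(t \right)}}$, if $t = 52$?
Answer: $- \frac{7506601}{142588} \approx -52.645$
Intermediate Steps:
$- \frac{4569}{-3316} + \frac{4646}{T{\left(t \right)}} = - \frac{4569}{-3316} + \frac{4646}{-34 - 52} = \left(-4569\right) \left(- \frac{1}{3316}\right) + \frac{4646}{-34 - 52} = \frac{4569}{3316} + \frac{4646}{-86} = \frac{4569}{3316} + 4646 \left(- \frac{1}{86}\right) = \frac{4569}{3316} - \frac{2323}{43} = - \frac{7506601}{142588}$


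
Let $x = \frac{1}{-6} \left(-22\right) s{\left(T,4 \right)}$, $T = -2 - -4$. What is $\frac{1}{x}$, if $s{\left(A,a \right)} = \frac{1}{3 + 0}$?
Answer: $\frac{9}{11} \approx 0.81818$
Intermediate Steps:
$T = 2$ ($T = -2 + 4 = 2$)
$s{\left(A,a \right)} = \frac{1}{3}$
$x = \frac{11}{9}$ ($x = \frac{1}{-6} \left(-22\right) \frac{1}{3} = \left(- \frac{1}{6}\right) \left(-22\right) \frac{1}{3} = \frac{11}{3} \cdot \frac{1}{3} = \frac{11}{9} \approx 1.2222$)
$\frac{1}{x} = \frac{1}{\frac{11}{9}} = \frac{9}{11}$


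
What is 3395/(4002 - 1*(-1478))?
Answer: 679/1096 ≈ 0.61953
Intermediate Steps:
3395/(4002 - 1*(-1478)) = 3395/(4002 + 1478) = 3395/5480 = 3395*(1/5480) = 679/1096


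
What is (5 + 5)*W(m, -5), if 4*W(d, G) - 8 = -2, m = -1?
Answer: 15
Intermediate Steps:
W(d, G) = 3/2 (W(d, G) = 2 + (¼)*(-2) = 2 - ½ = 3/2)
(5 + 5)*W(m, -5) = (5 + 5)*(3/2) = 10*(3/2) = 15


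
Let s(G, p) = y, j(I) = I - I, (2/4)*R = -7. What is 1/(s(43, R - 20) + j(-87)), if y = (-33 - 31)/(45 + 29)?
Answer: -37/32 ≈ -1.1563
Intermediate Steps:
R = -14 (R = 2*(-7) = -14)
y = -32/37 (y = -64/74 = -64*1/74 = -32/37 ≈ -0.86486)
j(I) = 0
s(G, p) = -32/37
1/(s(43, R - 20) + j(-87)) = 1/(-32/37 + 0) = 1/(-32/37) = -37/32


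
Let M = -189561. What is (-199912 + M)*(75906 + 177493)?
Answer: -98692068727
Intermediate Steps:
(-199912 + M)*(75906 + 177493) = (-199912 - 189561)*(75906 + 177493) = -389473*253399 = -98692068727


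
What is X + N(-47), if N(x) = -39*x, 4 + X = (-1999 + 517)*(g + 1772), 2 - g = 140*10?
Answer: -552439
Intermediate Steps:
g = -1398 (g = 2 - 140*10 = 2 - 1*1400 = 2 - 1400 = -1398)
X = -554272 (X = -4 + (-1999 + 517)*(-1398 + 1772) = -4 - 1482*374 = -4 - 554268 = -554272)
X + N(-47) = -554272 - 39*(-47) = -554272 + 1833 = -552439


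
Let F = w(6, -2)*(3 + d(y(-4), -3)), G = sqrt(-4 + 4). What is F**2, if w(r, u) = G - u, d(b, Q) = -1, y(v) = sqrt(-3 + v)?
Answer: 16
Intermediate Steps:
G = 0 (G = sqrt(0) = 0)
w(r, u) = -u (w(r, u) = 0 - u = -u)
F = 4 (F = (-1*(-2))*(3 - 1) = 2*2 = 4)
F**2 = 4**2 = 16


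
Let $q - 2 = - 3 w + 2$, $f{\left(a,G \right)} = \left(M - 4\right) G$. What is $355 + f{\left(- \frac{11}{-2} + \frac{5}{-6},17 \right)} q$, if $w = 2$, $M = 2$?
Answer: $423$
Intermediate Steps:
$f{\left(a,G \right)} = - 2 G$ ($f{\left(a,G \right)} = \left(2 - 4\right) G = - 2 G$)
$q = -2$ ($q = 2 + \left(\left(-3\right) 2 + 2\right) = 2 + \left(-6 + 2\right) = 2 - 4 = -2$)
$355 + f{\left(- \frac{11}{-2} + \frac{5}{-6},17 \right)} q = 355 + \left(-2\right) 17 \left(-2\right) = 355 - -68 = 355 + 68 = 423$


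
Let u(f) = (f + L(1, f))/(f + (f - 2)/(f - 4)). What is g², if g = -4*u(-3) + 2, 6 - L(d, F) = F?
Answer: 625/4 ≈ 156.25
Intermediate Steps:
L(d, F) = 6 - F
u(f) = 6/(f + (-2 + f)/(-4 + f)) (u(f) = (f + (6 - f))/(f + (f - 2)/(f - 4)) = 6/(f + (-2 + f)/(-4 + f)))
g = 25/2 (g = -24*(-4 - 3)/(-2 + (-3)² - 3*(-3)) + 2 = -24*(-7)/(-2 + 9 + 9) + 2 = -24*(-7)/16 + 2 = -4*(-21/8) + 2 = 21/2 + 2 = 25/2 ≈ 12.500)
g² = (25/2)² = 625/4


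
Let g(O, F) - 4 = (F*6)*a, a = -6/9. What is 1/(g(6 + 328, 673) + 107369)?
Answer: 1/104681 ≈ 9.5528e-6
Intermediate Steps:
a = -2/3 (a = -6*1/9 = -2/3 ≈ -0.66667)
g(O, F) = 4 - 4*F (g(O, F) = 4 + (F*6)*(-2/3) = 4 + (6*F)*(-2/3) = 4 - 4*F)
1/(g(6 + 328, 673) + 107369) = 1/((4 - 4*673) + 107369) = 1/((4 - 2692) + 107369) = 1/(-2688 + 107369) = 1/104681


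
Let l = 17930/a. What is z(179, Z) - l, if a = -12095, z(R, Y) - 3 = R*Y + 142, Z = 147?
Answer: 64005488/2419 ≈ 26459.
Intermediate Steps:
z(R, Y) = 145 + R*Y (z(R, Y) = 3 + (R*Y + 142) = 3 + (142 + R*Y) = 145 + R*Y)
l = -3586/2419 (l = 17930/(-12095) = 17930*(-1/12095) = -3586/2419 ≈ -1.4824)
z(179, Z) - l = (145 + 179*147) - 1*(-3586/2419) = (145 + 26313) + 3586/2419 = 26458 + 3586/2419 = 64005488/2419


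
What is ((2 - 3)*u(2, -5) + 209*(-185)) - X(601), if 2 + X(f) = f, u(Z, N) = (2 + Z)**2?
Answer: -39280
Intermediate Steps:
X(f) = -2 + f
((2 - 3)*u(2, -5) + 209*(-185)) - X(601) = ((2 - 3)*(2 + 2)**2 + 209*(-185)) - (-2 + 601) = (-1*4**2 - 38665) - 1*599 = (-1*16 - 38665) - 599 = (-16 - 38665) - 599 = -38681 - 599 = -39280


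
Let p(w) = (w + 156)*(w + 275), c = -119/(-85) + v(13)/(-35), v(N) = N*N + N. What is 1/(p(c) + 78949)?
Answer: 25/3005641 ≈ 8.3177e-6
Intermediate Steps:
v(N) = N + N² (v(N) = N² + N = N + N²)
c = -19/5 (c = -119/(-85) + (13*(1 + 13))/(-35) = -119*(-1/85) + (13*14)*(-1/35) = 7/5 + 182*(-1/35) = 7/5 - 26/5 = -19/5 ≈ -3.8000)
p(w) = (156 + w)*(275 + w)
1/(p(c) + 78949) = 1/((42900 + (-19/5)² + 431*(-19/5)) + 78949) = 1/((42900 + 361/25 - 8189/5) + 78949) = 1/(1031916/25 + 78949) = 1/(3005641/25) = 25/3005641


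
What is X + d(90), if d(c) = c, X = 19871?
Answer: 19961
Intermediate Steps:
X + d(90) = 19871 + 90 = 19961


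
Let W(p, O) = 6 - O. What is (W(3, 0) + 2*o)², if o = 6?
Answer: 324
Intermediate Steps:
(W(3, 0) + 2*o)² = ((6 - 1*0) + 2*6)² = ((6 + 0) + 12)² = (6 + 12)² = 18² = 324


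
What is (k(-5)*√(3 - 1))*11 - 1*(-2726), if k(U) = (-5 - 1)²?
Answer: 2726 + 396*√2 ≈ 3286.0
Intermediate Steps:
k(U) = 36 (k(U) = (-6)² = 36)
(k(-5)*√(3 - 1))*11 - 1*(-2726) = (36*√(3 - 1))*11 - 1*(-2726) = (36*√2)*11 + 2726 = 396*√2 + 2726 = 2726 + 396*√2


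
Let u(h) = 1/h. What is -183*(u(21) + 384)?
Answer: -491965/7 ≈ -70281.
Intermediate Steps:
-183*(u(21) + 384) = -183*(1/21 + 384) = -183*8065/21 = -491965/7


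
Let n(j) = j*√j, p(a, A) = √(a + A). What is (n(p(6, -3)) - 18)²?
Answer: (18 - 3^(¾))² ≈ 247.13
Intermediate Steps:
p(a, A) = √(A + a)
n(j) = j^(3/2)
(n(p(6, -3)) - 18)² = ((√(-3 + 6))^(3/2) - 18)² = ((√3)^(3/2) - 18)² = (3^(¾) - 18)² = (-18 + 3^(¾))²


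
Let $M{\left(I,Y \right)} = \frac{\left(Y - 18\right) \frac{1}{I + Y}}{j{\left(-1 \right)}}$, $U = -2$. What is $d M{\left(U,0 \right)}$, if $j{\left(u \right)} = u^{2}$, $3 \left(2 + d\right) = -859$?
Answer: $-2595$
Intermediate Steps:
$d = - \frac{865}{3}$ ($d = -2 + \frac{1}{3} \left(-859\right) = -2 - \frac{859}{3} = - \frac{865}{3} \approx -288.33$)
$M{\left(I,Y \right)} = \frac{-18 + Y}{I + Y}$ ($M{\left(I,Y \right)} = \frac{\left(Y - 18\right) \frac{1}{I + Y}}{\left(-1\right)^{2}} = \frac{\left(-18 + Y\right) \frac{1}{I + Y}}{1} = \frac{-18 + Y}{I + Y} 1 = \frac{-18 + Y}{I + Y}$)
$d M{\left(U,0 \right)} = - \frac{865 \frac{-18 + 0}{-2 + 0}}{3} = - \frac{865 \frac{1}{-2} \left(-18\right)}{3} = - \frac{865 \left(\left(- \frac{1}{2}\right) \left(-18\right)\right)}{3} = \left(- \frac{865}{3}\right) 9 = -2595$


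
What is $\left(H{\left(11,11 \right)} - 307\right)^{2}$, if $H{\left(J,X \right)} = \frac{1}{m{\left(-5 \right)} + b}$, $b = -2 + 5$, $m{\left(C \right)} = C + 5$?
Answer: $\frac{846400}{9} \approx 94045.0$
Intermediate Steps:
$m{\left(C \right)} = 5 + C$
$b = 3$
$H{\left(J,X \right)} = \frac{1}{3}$ ($H{\left(J,X \right)} = \frac{1}{\left(5 - 5\right) + 3} = \frac{1}{0 + 3} = \frac{1}{3}$)
$\left(H{\left(11,11 \right)} - 307\right)^{2} = \left(\frac{1}{3} - 307\right)^{2} = \left(- \frac{920}{3}\right)^{2} = \frac{846400}{9}$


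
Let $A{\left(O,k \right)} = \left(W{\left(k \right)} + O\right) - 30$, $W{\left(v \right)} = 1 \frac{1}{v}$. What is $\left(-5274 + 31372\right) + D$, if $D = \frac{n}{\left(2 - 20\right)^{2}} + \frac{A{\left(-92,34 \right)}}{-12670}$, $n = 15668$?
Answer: $\frac{912329912807}{34893180} \approx 26146.0$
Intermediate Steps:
$W{\left(v \right)} = \frac{1}{v}$
$A{\left(O,k \right)} = -30 + O + \frac{1}{k}$ ($A{\left(O,k \right)} = \left(\frac{1}{k} + O\right) - 30 = \left(O + \frac{1}{k}\right) - 30 = -30 + O + \frac{1}{k}$)
$D = \frac{1687701167}{34893180}$ ($D = \frac{15668}{\left(2 - 20\right)^{2}} + \frac{-30 - 92 + \frac{1}{34}}{-12670} = \frac{15668}{\left(-18\right)^{2}} + \left(-30 - 92 + \frac{1}{34}\right) \left(- \frac{1}{12670}\right) = \frac{15668}{324} - - \frac{4147}{430780} = 15668 \cdot \frac{1}{324} + \frac{4147}{430780} = \frac{3917}{81} + \frac{4147}{430780} = \frac{1687701167}{34893180} \approx 48.368$)
$\left(-5274 + 31372\right) + D = \left(-5274 + 31372\right) + \frac{1687701167}{34893180} = 26098 + \frac{1687701167}{34893180} = \frac{912329912807}{34893180}$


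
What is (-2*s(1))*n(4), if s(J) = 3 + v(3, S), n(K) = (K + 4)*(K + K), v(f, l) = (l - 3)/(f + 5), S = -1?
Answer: -320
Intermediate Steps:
v(f, l) = (-3 + l)/(5 + f)
n(K) = 2*K*(4 + K) (n(K) = (4 + K)*(2*K) = 2*K*(4 + K))
s(J) = 5/2 (s(J) = 3 + (-3 - 1)/(5 + 3) = 3 - 4/8 = 3 + (⅛)*(-4) = 3 - ½ = 5/2)
(-2*s(1))*n(4) = (-2*5/2)*(2*4*(4 + 4)) = -10*4*8 = -5*64 = -320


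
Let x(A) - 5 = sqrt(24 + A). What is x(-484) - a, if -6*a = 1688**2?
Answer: 1424687/3 + 2*I*sqrt(115) ≈ 4.749e+5 + 21.448*I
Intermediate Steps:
a = -1424672/3 (a = -1/6*1688**2 = -1/6*2849344 = -1424672/3 ≈ -4.7489e+5)
x(A) = 5 + sqrt(24 + A)
x(-484) - a = (5 + sqrt(24 - 484)) - 1*(-1424672/3) = (5 + sqrt(-460)) + 1424672/3 = (5 + 2*I*sqrt(115)) + 1424672/3 = 1424687/3 + 2*I*sqrt(115)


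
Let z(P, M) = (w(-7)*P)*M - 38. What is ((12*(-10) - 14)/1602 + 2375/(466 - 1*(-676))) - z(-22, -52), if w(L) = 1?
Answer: -1009878791/914742 ≈ -1104.0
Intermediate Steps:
z(P, M) = -38 + M*P (z(P, M) = (1*P)*M - 38 = P*M - 38 = M*P - 38 = -38 + M*P)
((12*(-10) - 14)/1602 + 2375/(466 - 1*(-676))) - z(-22, -52) = ((12*(-10) - 14)/1602 + 2375/(466 - 1*(-676))) - (-38 - 52*(-22)) = ((-120 - 14)*(1/1602) + 2375/(466 + 676)) - (-38 + 1144) = (-134*1/1602 + 2375/1142) - 1*1106 = (-67/801 + 2375*(1/1142)) - 1106 = (-67/801 + 2375/1142) - 1106 = 1825861/914742 - 1106 = -1009878791/914742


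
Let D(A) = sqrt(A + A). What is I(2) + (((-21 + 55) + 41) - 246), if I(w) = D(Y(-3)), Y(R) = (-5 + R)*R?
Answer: -171 + 4*sqrt(3) ≈ -164.07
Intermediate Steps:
Y(R) = R*(-5 + R)
D(A) = sqrt(2)*sqrt(A) (D(A) = sqrt(2*A) = sqrt(2)*sqrt(A))
I(w) = 4*sqrt(3) (I(w) = sqrt(2)*sqrt(-3*(-5 - 3)) = sqrt(2)*sqrt(-3*(-8)) = sqrt(2)*sqrt(24) = sqrt(2)*(2*sqrt(6)) = 4*sqrt(3))
I(2) + (((-21 + 55) + 41) - 246) = 4*sqrt(3) + (((-21 + 55) + 41) - 246) = 4*sqrt(3) + ((34 + 41) - 246) = 4*sqrt(3) + (75 - 246) = 4*sqrt(3) - 171 = -171 + 4*sqrt(3)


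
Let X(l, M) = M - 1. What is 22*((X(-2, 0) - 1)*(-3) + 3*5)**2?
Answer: 9702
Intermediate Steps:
X(l, M) = -1 + M
22*((X(-2, 0) - 1)*(-3) + 3*5)**2 = 22*(((-1 + 0) - 1)*(-3) + 3*5)**2 = 22*((-1 - 1)*(-3) + 15)**2 = 22*(-2*(-3) + 15)**2 = 22*(6 + 15)**2 = 22*21**2 = 22*441 = 9702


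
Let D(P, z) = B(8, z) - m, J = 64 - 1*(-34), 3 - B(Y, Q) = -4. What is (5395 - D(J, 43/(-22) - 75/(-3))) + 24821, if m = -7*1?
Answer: 30202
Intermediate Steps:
B(Y, Q) = 7 (B(Y, Q) = 3 - 1*(-4) = 3 + 4 = 7)
m = -7
J = 98 (J = 64 + 34 = 98)
D(P, z) = 14 (D(P, z) = 7 - 1*(-7) = 7 + 7 = 14)
(5395 - D(J, 43/(-22) - 75/(-3))) + 24821 = (5395 - 1*14) + 24821 = (5395 - 14) + 24821 = 5381 + 24821 = 30202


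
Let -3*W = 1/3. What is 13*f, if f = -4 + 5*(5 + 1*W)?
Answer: 2392/9 ≈ 265.78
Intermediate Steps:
W = -⅑ (W = -⅓/3 = -⅓*⅓ = -⅑ ≈ -0.11111)
f = 184/9 (f = -4 + 5*(5 + 1*(-⅑)) = -4 + 5*(5 - ⅑) = -4 + 5*(44/9) = -4 + 220/9 = 184/9 ≈ 20.444)
13*f = 13*(184/9) = 2392/9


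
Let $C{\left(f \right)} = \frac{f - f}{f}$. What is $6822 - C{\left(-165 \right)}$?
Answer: $6822$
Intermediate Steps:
$C{\left(f \right)} = 0$ ($C{\left(f \right)} = \frac{0}{f} = 0$)
$6822 - C{\left(-165 \right)} = 6822 - 0 = 6822 + 0 = 6822$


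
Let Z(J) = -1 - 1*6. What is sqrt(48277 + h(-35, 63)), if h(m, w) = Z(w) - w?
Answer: sqrt(48207) ≈ 219.56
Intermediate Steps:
Z(J) = -7 (Z(J) = -1 - 6 = -7)
h(m, w) = -7 - w
sqrt(48277 + h(-35, 63)) = sqrt(48277 + (-7 - 1*63)) = sqrt(48277 + (-7 - 63)) = sqrt(48277 - 70) = sqrt(48207)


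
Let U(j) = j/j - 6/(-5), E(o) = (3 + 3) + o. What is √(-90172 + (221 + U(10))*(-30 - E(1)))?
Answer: 2*I*√615190/5 ≈ 313.74*I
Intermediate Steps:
E(o) = 6 + o
U(j) = 11/5 (U(j) = 1 - 6*(-⅕) = 1 + 6/5 = 11/5)
√(-90172 + (221 + U(10))*(-30 - E(1))) = √(-90172 + (221 + 11/5)*(-30 - (6 + 1))) = √(-90172 + 1116*(-30 - 1*7)/5) = √(-90172 + 1116*(-30 - 7)/5) = √(-90172 + (1116/5)*(-37)) = √(-90172 - 41292/5) = √(-492152/5) = 2*I*√615190/5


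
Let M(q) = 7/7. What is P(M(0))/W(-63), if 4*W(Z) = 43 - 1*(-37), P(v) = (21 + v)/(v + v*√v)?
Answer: 11/20 ≈ 0.55000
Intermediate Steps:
M(q) = 1 (M(q) = 7*(⅐) = 1)
P(v) = (21 + v)/(v + v^(3/2))
W(Z) = 20 (W(Z) = (43 - 1*(-37))/4 = (43 + 37)/4 = (¼)*80 = 20)
P(M(0))/W(-63) = ((21 + 1)/(1 + 1^(3/2)))/20 = (22/(1 + 1))*(1/20) = (22/2)*(1/20) = ((½)*22)*(1/20) = 11*(1/20) = 11/20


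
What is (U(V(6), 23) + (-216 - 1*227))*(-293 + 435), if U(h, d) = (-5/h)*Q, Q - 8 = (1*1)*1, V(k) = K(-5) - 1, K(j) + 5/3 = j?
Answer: -1427668/23 ≈ -62073.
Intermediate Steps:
K(j) = -5/3 + j
V(k) = -23/3 (V(k) = (-5/3 - 5) - 1 = -20/3 - 1 = -23/3)
Q = 9 (Q = 8 + (1*1)*1 = 8 + 1*1 = 8 + 1 = 9)
U(h, d) = -45/h (U(h, d) = -5/h*9 = -45/h)
(U(V(6), 23) + (-216 - 1*227))*(-293 + 435) = (-45/(-23/3) + (-216 - 1*227))*(-293 + 435) = (-45*(-3/23) + (-216 - 227))*142 = (135/23 - 443)*142 = -10054/23*142 = -1427668/23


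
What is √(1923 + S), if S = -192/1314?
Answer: √92221995/219 ≈ 43.850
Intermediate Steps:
S = -32/219 (S = -192*1/1314 = -32/219 ≈ -0.14612)
√(1923 + S) = √(1923 - 32/219) = √(421105/219) = √92221995/219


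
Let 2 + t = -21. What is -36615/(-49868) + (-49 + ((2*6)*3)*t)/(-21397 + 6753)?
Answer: 10355791/13040482 ≈ 0.79413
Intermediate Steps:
t = -23 (t = -2 - 21 = -23)
-36615/(-49868) + (-49 + ((2*6)*3)*t)/(-21397 + 6753) = -36615/(-49868) + (-49 + ((2*6)*3)*(-23))/(-21397 + 6753) = -36615*(-1/49868) + (-49 + (12*3)*(-23))/(-14644) = 36615/49868 + (-49 + 36*(-23))*(-1/14644) = 36615/49868 + (-49 - 828)*(-1/14644) = 36615/49868 - 877*(-1/14644) = 36615/49868 + 877/14644 = 10355791/13040482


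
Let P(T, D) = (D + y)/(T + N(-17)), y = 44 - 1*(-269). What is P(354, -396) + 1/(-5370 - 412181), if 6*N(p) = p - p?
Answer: -34657087/147813054 ≈ -0.23447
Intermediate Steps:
N(p) = 0 (N(p) = (p - p)/6 = (1/6)*0 = 0)
y = 313 (y = 44 + 269 = 313)
P(T, D) = (313 + D)/T (P(T, D) = (D + 313)/(T + 0) = (313 + D)/T)
P(354, -396) + 1/(-5370 - 412181) = (313 - 396)/354 + 1/(-5370 - 412181) = (1/354)*(-83) + 1/(-417551) = -83/354 - 1/417551 = -34657087/147813054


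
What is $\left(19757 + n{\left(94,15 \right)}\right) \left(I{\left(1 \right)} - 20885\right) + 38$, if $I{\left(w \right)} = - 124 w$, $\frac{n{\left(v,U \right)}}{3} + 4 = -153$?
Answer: $-405179536$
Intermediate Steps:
$n{\left(v,U \right)} = -471$ ($n{\left(v,U \right)} = -12 + 3 \left(-153\right) = -12 - 459 = -471$)
$\left(19757 + n{\left(94,15 \right)}\right) \left(I{\left(1 \right)} - 20885\right) + 38 = \left(19757 - 471\right) \left(\left(-124\right) 1 - 20885\right) + 38 = 19286 \left(-124 - 20885\right) + 38 = 19286 \left(-21009\right) + 38 = -405179574 + 38 = -405179536$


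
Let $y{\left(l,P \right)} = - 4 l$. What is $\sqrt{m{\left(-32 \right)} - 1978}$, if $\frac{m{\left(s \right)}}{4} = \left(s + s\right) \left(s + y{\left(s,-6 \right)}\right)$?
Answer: $i \sqrt{26554} \approx 162.95 i$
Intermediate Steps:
$m{\left(s \right)} = - 24 s^{2}$ ($m{\left(s \right)} = 4 \left(s + s\right) \left(s - 4 s\right) = 4 \cdot 2 s \left(- 3 s\right) = 4 \left(- 6 s^{2}\right) = - 24 s^{2}$)
$\sqrt{m{\left(-32 \right)} - 1978} = \sqrt{- 24 \left(-32\right)^{2} - 1978} = \sqrt{\left(-24\right) 1024 - 1978} = \sqrt{-24576 - 1978} = \sqrt{-26554} = i \sqrt{26554}$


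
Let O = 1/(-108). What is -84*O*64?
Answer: 448/9 ≈ 49.778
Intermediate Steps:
O = -1/108 ≈ -0.0092593
-84*O*64 = -84*(-1/108)*64 = (7/9)*64 = 448/9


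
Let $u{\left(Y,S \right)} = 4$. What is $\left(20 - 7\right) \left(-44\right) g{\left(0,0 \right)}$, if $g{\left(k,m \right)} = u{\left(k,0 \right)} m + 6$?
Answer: $-3432$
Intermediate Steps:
$g{\left(k,m \right)} = 6 + 4 m$ ($g{\left(k,m \right)} = 4 m + 6 = 6 + 4 m$)
$\left(20 - 7\right) \left(-44\right) g{\left(0,0 \right)} = \left(20 - 7\right) \left(-44\right) \left(6 + 4 \cdot 0\right) = \left(20 - 7\right) \left(-44\right) \left(6 + 0\right) = 13 \left(-44\right) 6 = \left(-572\right) 6 = -3432$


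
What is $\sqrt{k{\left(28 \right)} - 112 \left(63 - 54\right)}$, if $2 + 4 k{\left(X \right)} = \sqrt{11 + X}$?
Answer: $\frac{\sqrt{-4034 + \sqrt{39}}}{2} \approx 31.732 i$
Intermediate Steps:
$k{\left(X \right)} = - \frac{1}{2} + \frac{\sqrt{11 + X}}{4}$
$\sqrt{k{\left(28 \right)} - 112 \left(63 - 54\right)} = \sqrt{\left(- \frac{1}{2} + \frac{\sqrt{11 + 28}}{4}\right) - 112 \left(63 - 54\right)} = \sqrt{\left(- \frac{1}{2} + \frac{\sqrt{39}}{4}\right) - 1008} = \sqrt{- \frac{2017}{2} + \frac{\sqrt{39}}{4}}$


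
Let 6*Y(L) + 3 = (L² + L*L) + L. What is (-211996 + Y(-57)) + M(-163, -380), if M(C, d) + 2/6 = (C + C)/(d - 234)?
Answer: -194259901/921 ≈ -2.1092e+5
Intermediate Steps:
M(C, d) = -⅓ + 2*C/(-234 + d) (M(C, d) = -⅓ + (C + C)/(d - 234) = -⅓ + (2*C)/(-234 + d) = -⅓ + 2*C/(-234 + d))
Y(L) = -½ + L²/3 + L/6 (Y(L) = -½ + ((L² + L*L) + L)/6 = -½ + ((L² + L²) + L)/6 = -½ + (2*L² + L)/6 = -½ + (L + 2*L²)/6 = -½ + (L²/3 + L/6) = -½ + L²/3 + L/6)
(-211996 + Y(-57)) + M(-163, -380) = (-211996 + (-½ + (⅓)*(-57)² + (⅙)*(-57))) + (234 - 1*(-380) + 6*(-163))/(3*(-234 - 380)) = (-211996 + (-½ + (⅓)*3249 - 19/2)) + (⅓)*(234 + 380 - 978)/(-614) = (-211996 + (-½ + 1083 - 19/2)) + (⅓)*(-1/614)*(-364) = (-211996 + 1073) + 182/921 = -210923 + 182/921 = -194259901/921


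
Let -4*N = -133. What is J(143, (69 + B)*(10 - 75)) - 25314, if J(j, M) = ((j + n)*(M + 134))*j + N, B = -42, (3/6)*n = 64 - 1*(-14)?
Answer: -277337511/4 ≈ -6.9334e+7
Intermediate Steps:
N = 133/4 (N = -¼*(-133) = 133/4 ≈ 33.250)
n = 156 (n = 2*(64 - 1*(-14)) = 2*(64 + 14) = 2*78 = 156)
J(j, M) = 133/4 + j*(134 + M)*(156 + j) (J(j, M) = ((j + 156)*(M + 134))*j + 133/4 = ((156 + j)*(134 + M))*j + 133/4 = ((134 + M)*(156 + j))*j + 133/4 = j*(134 + M)*(156 + j) + 133/4 = 133/4 + j*(134 + M)*(156 + j))
J(143, (69 + B)*(10 - 75)) - 25314 = (133/4 + 134*143² + 20904*143 + ((69 - 42)*(10 - 75))*143² + 156*((69 - 42)*(10 - 75))*143) - 25314 = (133/4 + 134*20449 + 2989272 + (27*(-65))*20449 + 156*(27*(-65))*143) - 25314 = (133/4 + 2740166 + 2989272 - 1755*20449 + 156*(-1755)*143) - 25314 = (133/4 + 2740166 + 2989272 - 35887995 - 39150540) - 25314 = -277236255/4 - 25314 = -277337511/4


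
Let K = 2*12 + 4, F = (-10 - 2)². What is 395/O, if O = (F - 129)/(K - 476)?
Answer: -35392/3 ≈ -11797.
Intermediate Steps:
F = 144 (F = (-12)² = 144)
K = 28 (K = 24 + 4 = 28)
O = -15/448 (O = (144 - 129)/(28 - 476) = 15/(-448) = 15*(-1/448) = -15/448 ≈ -0.033482)
395/O = 395/(-15/448) = 395*(-448/15) = -35392/3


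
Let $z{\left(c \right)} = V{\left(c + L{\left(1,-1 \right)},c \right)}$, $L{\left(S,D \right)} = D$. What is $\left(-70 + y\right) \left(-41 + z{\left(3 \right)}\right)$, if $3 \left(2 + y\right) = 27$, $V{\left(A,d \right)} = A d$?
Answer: $2205$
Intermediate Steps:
$z{\left(c \right)} = c \left(-1 + c\right)$ ($z{\left(c \right)} = \left(c - 1\right) c = \left(-1 + c\right) c = c \left(-1 + c\right)$)
$y = 7$ ($y = -2 + \frac{1}{3} \cdot 27 = -2 + 9 = 7$)
$\left(-70 + y\right) \left(-41 + z{\left(3 \right)}\right) = \left(-70 + 7\right) \left(-41 + 3 \left(-1 + 3\right)\right) = - 63 \left(-41 + 3 \cdot 2\right) = - 63 \left(-41 + 6\right) = \left(-63\right) \left(-35\right) = 2205$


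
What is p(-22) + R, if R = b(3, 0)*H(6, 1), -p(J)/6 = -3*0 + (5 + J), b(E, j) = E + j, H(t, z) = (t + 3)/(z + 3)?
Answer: 435/4 ≈ 108.75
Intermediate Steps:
H(t, z) = (3 + t)/(3 + z)
p(J) = -30 - 6*J (p(J) = -6*(-3*0 + (5 + J)) = -6*(0 + (5 + J)) = -6*(5 + J) = -30 - 6*J)
R = 27/4 (R = (3 + 0)*((3 + 6)/(3 + 1)) = 3*(9/4) = 27/4 ≈ 6.7500)
p(-22) + R = (-30 - 6*(-22)) + 27/4 = (-30 + 132) + 27/4 = 102 + 27/4 = 435/4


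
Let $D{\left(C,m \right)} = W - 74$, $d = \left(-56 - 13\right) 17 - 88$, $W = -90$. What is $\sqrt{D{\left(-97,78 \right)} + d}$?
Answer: $5 i \sqrt{57} \approx 37.749 i$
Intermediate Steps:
$d = -1261$ ($d = \left(-69\right) 17 - 88 = -1173 - 88 = -1261$)
$D{\left(C,m \right)} = -164$ ($D{\left(C,m \right)} = -90 - 74 = -164$)
$\sqrt{D{\left(-97,78 \right)} + d} = \sqrt{-164 - 1261} = \sqrt{-1425} = 5 i \sqrt{57}$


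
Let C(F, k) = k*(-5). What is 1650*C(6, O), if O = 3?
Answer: -24750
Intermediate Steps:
C(F, k) = -5*k
1650*C(6, O) = 1650*(-5*3) = 1650*(-15) = -24750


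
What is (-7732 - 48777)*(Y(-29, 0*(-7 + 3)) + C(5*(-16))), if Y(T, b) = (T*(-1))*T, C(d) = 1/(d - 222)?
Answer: 14352325347/302 ≈ 4.7524e+7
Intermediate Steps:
C(d) = 1/(-222 + d)
Y(T, b) = -T**2 (Y(T, b) = (-T)*T = -T**2)
(-7732 - 48777)*(Y(-29, 0*(-7 + 3)) + C(5*(-16))) = (-7732 - 48777)*(-1*(-29)**2 + 1/(-222 + 5*(-16))) = -56509*(-1*841 + 1/(-222 - 80)) = -56509*(-841 + 1/(-302)) = -56509*(-841 - 1/302) = -56509*(-253983/302) = 14352325347/302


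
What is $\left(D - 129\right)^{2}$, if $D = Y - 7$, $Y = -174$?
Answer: $96100$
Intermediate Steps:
$D = -181$ ($D = -174 - 7 = -181$)
$\left(D - 129\right)^{2} = \left(-181 - 129\right)^{2} = \left(-310\right)^{2} = 96100$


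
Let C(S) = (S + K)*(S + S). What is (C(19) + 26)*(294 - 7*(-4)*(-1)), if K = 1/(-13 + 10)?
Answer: 586796/3 ≈ 1.9560e+5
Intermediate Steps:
K = -1/3 (K = 1/(-3) = -1/3 ≈ -0.33333)
C(S) = 2*S*(-1/3 + S) (C(S) = (S - 1/3)*(S + S) = (-1/3 + S)*(2*S) = 2*S*(-1/3 + S))
(C(19) + 26)*(294 - 7*(-4)*(-1)) = ((2/3)*19*(-1 + 3*19) + 26)*(294 - 7*(-4)*(-1)) = ((2/3)*19*(-1 + 57) + 26)*(294 + 28*(-1)) = ((2/3)*19*56 + 26)*(294 - 28) = (2128/3 + 26)*266 = (2206/3)*266 = 586796/3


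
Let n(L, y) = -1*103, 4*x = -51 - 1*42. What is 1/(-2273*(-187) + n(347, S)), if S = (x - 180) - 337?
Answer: 1/424948 ≈ 2.3532e-6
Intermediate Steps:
x = -93/4 (x = (-51 - 1*42)/4 = (-51 - 42)/4 = (¼)*(-93) = -93/4 ≈ -23.250)
S = -2161/4 (S = (-93/4 - 180) - 337 = -813/4 - 337 = -2161/4 ≈ -540.25)
n(L, y) = -103
1/(-2273*(-187) + n(347, S)) = 1/(-2273*(-187) - 103) = 1/(425051 - 103) = 1/424948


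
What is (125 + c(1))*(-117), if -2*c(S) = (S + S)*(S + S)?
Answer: -14391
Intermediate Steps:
c(S) = -2*S² (c(S) = -(S + S)*(S + S)/2 = -2*S*2*S/2 = -2*S²)
(125 + c(1))*(-117) = (125 - 2*1²)*(-117) = (125 - 2*1)*(-117) = (125 - 2)*(-117) = 123*(-117) = -14391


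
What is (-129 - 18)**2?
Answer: 21609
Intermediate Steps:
(-129 - 18)**2 = (-147)**2 = 21609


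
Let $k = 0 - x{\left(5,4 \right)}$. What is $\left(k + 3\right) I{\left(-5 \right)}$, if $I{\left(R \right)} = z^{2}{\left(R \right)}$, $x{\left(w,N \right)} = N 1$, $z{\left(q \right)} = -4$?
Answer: $-16$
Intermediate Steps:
$x{\left(w,N \right)} = N$
$I{\left(R \right)} = 16$ ($I{\left(R \right)} = \left(-4\right)^{2} = 16$)
$k = -4$ ($k = 0 - 4 = -4$)
$\left(k + 3\right) I{\left(-5 \right)} = \left(-4 + 3\right) 16 = \left(-1\right) 16 = -16$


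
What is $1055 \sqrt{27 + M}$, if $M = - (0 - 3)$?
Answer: $1055 \sqrt{30} \approx 5778.5$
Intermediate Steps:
$M = 3$ ($M = \left(-1\right) \left(-3\right) = 3$)
$1055 \sqrt{27 + M} = 1055 \sqrt{27 + 3} = 1055 \sqrt{30}$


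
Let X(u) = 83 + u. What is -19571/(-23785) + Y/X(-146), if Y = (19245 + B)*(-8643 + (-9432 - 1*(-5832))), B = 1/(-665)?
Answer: 35492887173673/9490215 ≈ 3.7399e+6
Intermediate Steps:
B = -1/665 ≈ -0.0015038
Y = -22383569076/95 (Y = (19245 - 1/665)*(-8643 + (-9432 - 1*(-5832))) = 12797924*(-8643 + (-9432 + 5832))/665 = 12797924*(-8643 - 3600)/665 = (12797924/665)*(-12243) = -22383569076/95 ≈ -2.3562e+8)
-19571/(-23785) + Y/X(-146) = -19571/(-23785) - 22383569076/(95*(83 - 146)) = -19571*(-1/23785) - 22383569076/95/(-63) = 19571/23785 - 22383569076/95*(-1/63) = 19571/23785 + 7461189692/1995 = 35492887173673/9490215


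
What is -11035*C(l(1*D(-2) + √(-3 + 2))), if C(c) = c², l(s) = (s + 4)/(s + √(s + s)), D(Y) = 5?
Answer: 11035*(-40 - 9*I)/(17 + 6*I + √2*(5 + I)^(3/2)) ≈ -13127.0 + 1283.6*I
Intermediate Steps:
l(s) = (4 + s)/(s + √2*√s) (l(s) = (4 + s)/(s + √(2*s)) = (4 + s)/(s + √2*√s))
-11035*C(l(1*D(-2) + √(-3 + 2))) = -11035*(4 + (1*5 + √(-3 + 2)))²/((1*5 + √(-3 + 2)) + √2*√(1*5 + √(-3 + 2)))² = -11035*(4 + (5 + √(-1)))²/((5 + √(-1)) + √2*√(5 + √(-1)))² = -11035*(4 + (5 + I))²/((5 + I) + √2*√(5 + I))² = -11035*(9 + I)²/(5 + I + √2*√(5 + I))²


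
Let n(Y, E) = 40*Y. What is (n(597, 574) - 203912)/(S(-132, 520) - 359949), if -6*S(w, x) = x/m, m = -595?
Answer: 64271424/128501741 ≈ 0.50016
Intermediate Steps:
S(w, x) = x/3570 (S(w, x) = -x/(6*(-595)) = -x*(-1)/(6*595) = -(-1)*x/3570 = x/3570)
(n(597, 574) - 203912)/(S(-132, 520) - 359949) = (40*597 - 203912)/((1/3570)*520 - 359949) = (23880 - 203912)/(52/357 - 359949) = -180032/(-128501741/357) = -180032*(-357/128501741) = 64271424/128501741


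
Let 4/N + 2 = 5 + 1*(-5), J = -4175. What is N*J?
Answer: 8350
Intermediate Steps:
N = -2 (N = 4/(-2 + (5 + 1*(-5))) = 4/(-2 + (5 - 5)) = 4/(-2 + 0) = 4/(-2) = 4*(-1/2) = -2)
N*J = -2*(-4175) = 8350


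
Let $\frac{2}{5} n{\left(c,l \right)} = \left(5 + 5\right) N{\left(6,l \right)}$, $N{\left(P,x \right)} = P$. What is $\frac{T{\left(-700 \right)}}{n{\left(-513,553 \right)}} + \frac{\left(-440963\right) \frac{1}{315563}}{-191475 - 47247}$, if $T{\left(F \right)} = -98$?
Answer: $- \frac{1230408873863}{1883295762150} \approx -0.65333$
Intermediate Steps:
$n{\left(c,l \right)} = 150$ ($n{\left(c,l \right)} = \frac{5 \left(5 + 5\right) 6}{2} = \frac{5 \cdot 10 \cdot 6}{2} = \frac{5}{2} \cdot 60 = 150$)
$\frac{T{\left(-700 \right)}}{n{\left(-513,553 \right)}} + \frac{\left(-440963\right) \frac{1}{315563}}{-191475 - 47247} = - \frac{98}{150} + \frac{\left(-440963\right) \frac{1}{315563}}{-191475 - 47247} = \left(-98\right) \frac{1}{150} + \frac{\left(-440963\right) \frac{1}{315563}}{-191475 - 47247} = - \frac{49}{75} - \frac{440963}{315563 \left(-238722\right)} = - \frac{49}{75} - - \frac{440963}{75331830486} = - \frac{49}{75} + \frac{440963}{75331830486} = - \frac{1230408873863}{1883295762150}$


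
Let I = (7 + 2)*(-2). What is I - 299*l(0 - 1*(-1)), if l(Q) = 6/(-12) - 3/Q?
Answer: 2057/2 ≈ 1028.5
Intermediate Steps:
I = -18 (I = 9*(-2) = -18)
l(Q) = -1/2 - 3/Q (l(Q) = 6*(-1/12) - 3/Q = -1/2 - 3/Q)
I - 299*l(0 - 1*(-1)) = -18 - 299*(-6 - (0 - 1*(-1)))/(2*(0 - 1*(-1))) = -18 - 299*(-6 - (0 + 1))/(2*(0 + 1)) = -18 - 299*(-6 - 1*1)/(2*1) = -18 - 299*(-6 - 1)/2 = -18 - 299*(-7)/2 = -18 - 299*(-7/2) = -18 + 2093/2 = 2057/2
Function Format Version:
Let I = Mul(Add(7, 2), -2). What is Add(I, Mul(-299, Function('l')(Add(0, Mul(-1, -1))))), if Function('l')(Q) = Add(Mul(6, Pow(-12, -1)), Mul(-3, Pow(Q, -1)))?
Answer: Rational(2057, 2) ≈ 1028.5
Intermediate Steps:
I = -18 (I = Mul(9, -2) = -18)
Function('l')(Q) = Add(Rational(-1, 2), Mul(-3, Pow(Q, -1))) (Function('l')(Q) = Add(Mul(6, Rational(-1, 12)), Mul(-3, Pow(Q, -1))) = Add(Rational(-1, 2), Mul(-3, Pow(Q, -1))))
Add(I, Mul(-299, Function('l')(Add(0, Mul(-1, -1))))) = Add(-18, Mul(-299, Mul(Rational(1, 2), Pow(Add(0, Mul(-1, -1)), -1), Add(-6, Mul(-1, Add(0, Mul(-1, -1))))))) = Add(-18, Mul(-299, Mul(Rational(1, 2), Pow(Add(0, 1), -1), Add(-6, Mul(-1, Add(0, 1)))))) = Add(-18, Mul(-299, Mul(Rational(1, 2), Pow(1, -1), Add(-6, Mul(-1, 1))))) = Add(-18, Mul(-299, Mul(Rational(1, 2), 1, Add(-6, -1)))) = Add(-18, Mul(-299, Mul(Rational(1, 2), 1, -7))) = Add(-18, Mul(-299, Rational(-7, 2))) = Add(-18, Rational(2093, 2)) = Rational(2057, 2)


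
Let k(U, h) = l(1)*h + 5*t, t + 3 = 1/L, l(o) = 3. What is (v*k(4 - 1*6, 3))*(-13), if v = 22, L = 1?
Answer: 286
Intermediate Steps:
t = -2 (t = -3 + 1/1 = -3 + 1 = -2)
k(U, h) = -10 + 3*h (k(U, h) = 3*h + 5*(-2) = 3*h - 10 = -10 + 3*h)
(v*k(4 - 1*6, 3))*(-13) = (22*(-10 + 3*3))*(-13) = (22*(-10 + 9))*(-13) = (22*(-1))*(-13) = -22*(-13) = 286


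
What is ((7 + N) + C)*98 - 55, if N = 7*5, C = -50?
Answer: -839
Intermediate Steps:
N = 35
((7 + N) + C)*98 - 55 = ((7 + 35) - 50)*98 - 55 = (42 - 50)*98 - 55 = -8*98 - 55 = -784 - 55 = -839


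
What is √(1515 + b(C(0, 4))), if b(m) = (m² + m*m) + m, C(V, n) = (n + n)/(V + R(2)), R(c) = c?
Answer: √1551 ≈ 39.383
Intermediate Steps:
C(V, n) = 2*n/(2 + V) (C(V, n) = (n + n)/(V + 2) = (2*n)/(2 + V) = 2*n/(2 + V))
b(m) = m + 2*m² (b(m) = (m² + m²) + m = 2*m² + m = m + 2*m²)
√(1515 + b(C(0, 4))) = √(1515 + (2*4/(2 + 0))*(1 + 2*(2*4/(2 + 0)))) = √(1515 + (2*4/2)*(1 + 2*(2*4/2))) = √(1515 + (2*4*(½))*(1 + 2*(2*4*(½)))) = √(1515 + 4*(1 + 2*4)) = √(1515 + 4*(1 + 8)) = √(1515 + 4*9) = √(1515 + 36) = √1551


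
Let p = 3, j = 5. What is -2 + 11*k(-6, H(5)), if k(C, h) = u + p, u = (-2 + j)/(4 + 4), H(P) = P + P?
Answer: 281/8 ≈ 35.125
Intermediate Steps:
H(P) = 2*P
u = 3/8 (u = (-2 + 5)/(4 + 4) = 3/8 ≈ 0.37500)
k(C, h) = 27/8 (k(C, h) = 3/8 + 3 = 27/8)
-2 + 11*k(-6, H(5)) = -2 + 11*(27/8) = -2 + 297/8 = 281/8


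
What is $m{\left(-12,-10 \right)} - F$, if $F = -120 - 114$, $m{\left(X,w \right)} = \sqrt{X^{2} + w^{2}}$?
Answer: $234 + 2 \sqrt{61} \approx 249.62$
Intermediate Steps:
$F = -234$
$m{\left(-12,-10 \right)} - F = \sqrt{\left(-12\right)^{2} + \left(-10\right)^{2}} - -234 = \sqrt{144 + 100} + 234 = \sqrt{244} + 234 = 2 \sqrt{61} + 234 = 234 + 2 \sqrt{61}$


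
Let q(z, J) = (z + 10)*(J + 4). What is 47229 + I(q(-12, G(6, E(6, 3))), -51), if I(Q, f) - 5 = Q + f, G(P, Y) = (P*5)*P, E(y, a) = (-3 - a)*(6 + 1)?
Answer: 46815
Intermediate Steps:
E(y, a) = -21 - 7*a (E(y, a) = (-3 - a)*7 = -21 - 7*a)
G(P, Y) = 5*P² (G(P, Y) = (5*P)*P = 5*P²)
q(z, J) = (4 + J)*(10 + z) (q(z, J) = (10 + z)*(4 + J) = (4 + J)*(10 + z))
I(Q, f) = 5 + Q + f (I(Q, f) = 5 + (Q + f) = 5 + Q + f)
47229 + I(q(-12, G(6, E(6, 3))), -51) = 47229 + (5 + (40 + 4*(-12) + 10*(5*6²) + (5*6²)*(-12)) - 51) = 47229 + (5 + (40 - 48 + 10*(5*36) + (5*36)*(-12)) - 51) = 47229 + (5 + (40 - 48 + 10*180 + 180*(-12)) - 51) = 47229 + (5 + (40 - 48 + 1800 - 2160) - 51) = 47229 + (5 - 368 - 51) = 47229 - 414 = 46815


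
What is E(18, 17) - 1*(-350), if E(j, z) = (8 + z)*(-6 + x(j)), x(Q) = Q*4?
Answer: 2000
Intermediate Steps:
x(Q) = 4*Q
E(j, z) = (-6 + 4*j)*(8 + z) (E(j, z) = (8 + z)*(-6 + 4*j) = (-6 + 4*j)*(8 + z))
E(18, 17) - 1*(-350) = (-48 - 6*17 + 32*18 + 4*18*17) - 1*(-350) = (-48 - 102 + 576 + 1224) + 350 = 1650 + 350 = 2000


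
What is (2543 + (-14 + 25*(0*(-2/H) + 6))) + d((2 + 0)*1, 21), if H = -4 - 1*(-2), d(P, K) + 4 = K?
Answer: 2696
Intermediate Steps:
d(P, K) = -4 + K
H = -2 (H = -4 + 2 = -2)
(2543 + (-14 + 25*(0*(-2/H) + 6))) + d((2 + 0)*1, 21) = (2543 + (-14 + 25*(0*(-2/(-2)) + 6))) + (-4 + 21) = (2543 + (-14 + 25*(0*(-2*(-½)) + 6))) + 17 = (2543 + (-14 + 25*(0*1 + 6))) + 17 = (2543 + (-14 + 25*(0 + 6))) + 17 = (2543 + (-14 + 25*6)) + 17 = (2543 + (-14 + 150)) + 17 = (2543 + 136) + 17 = 2679 + 17 = 2696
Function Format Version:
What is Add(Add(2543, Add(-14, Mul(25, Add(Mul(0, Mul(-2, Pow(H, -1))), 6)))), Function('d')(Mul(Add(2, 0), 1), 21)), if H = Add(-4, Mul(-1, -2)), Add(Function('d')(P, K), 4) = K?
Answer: 2696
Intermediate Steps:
Function('d')(P, K) = Add(-4, K)
H = -2 (H = Add(-4, 2) = -2)
Add(Add(2543, Add(-14, Mul(25, Add(Mul(0, Mul(-2, Pow(H, -1))), 6)))), Function('d')(Mul(Add(2, 0), 1), 21)) = Add(Add(2543, Add(-14, Mul(25, Add(Mul(0, Mul(-2, Pow(-2, -1))), 6)))), Add(-4, 21)) = Add(Add(2543, Add(-14, Mul(25, Add(Mul(0, Mul(-2, Rational(-1, 2))), 6)))), 17) = Add(Add(2543, Add(-14, Mul(25, Add(Mul(0, 1), 6)))), 17) = Add(Add(2543, Add(-14, Mul(25, Add(0, 6)))), 17) = Add(Add(2543, Add(-14, Mul(25, 6))), 17) = Add(Add(2543, Add(-14, 150)), 17) = Add(Add(2543, 136), 17) = Add(2679, 17) = 2696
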